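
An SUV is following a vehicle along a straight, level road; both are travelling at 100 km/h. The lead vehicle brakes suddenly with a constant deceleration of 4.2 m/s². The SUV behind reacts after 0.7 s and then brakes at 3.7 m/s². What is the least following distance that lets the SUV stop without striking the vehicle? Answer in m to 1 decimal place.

Minimum gap ≈ 31.9 m

100 km/h ÷ 3.6 = 27.7778 m/s.
Leader travels v²/(2a_L) = 771.606 / 8.400 = 91.858 m before stopping.
Follower covers v·t_r = 27.7778 × 0.7 = 19.444 m while reacting, then v²/(2a_F) = 771.606 / 7.400 = 104.271 m while braking, for a total of 19.444 + 104.271 = 123.715 m.
Since a_F ≤ a_L and the follower starts braking later, the follower is never slower than the leader, so the closest approach is when both have stopped.
Minimum gap = 123.715 − 91.858 = 31.857 m.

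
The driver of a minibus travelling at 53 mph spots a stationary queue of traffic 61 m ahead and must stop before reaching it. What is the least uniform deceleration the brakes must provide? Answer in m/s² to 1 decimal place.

53 mph × 0.44704 = 23.6931 m/s.
v² = 2a·d ⇒ a = v²/(2d) = 23.6931² / (2 × 61.000) = 561.363 / 122.000 = 4.6013 m/s².

Required deceleration ≈ 4.6 m/s²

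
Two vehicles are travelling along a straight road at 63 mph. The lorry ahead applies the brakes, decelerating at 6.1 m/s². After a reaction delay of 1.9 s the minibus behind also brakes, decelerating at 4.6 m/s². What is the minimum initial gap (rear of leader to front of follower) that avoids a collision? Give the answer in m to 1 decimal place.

Minimum gap ≈ 74.7 m

63 mph × 0.44704 = 28.1635 m/s.
Leader travels v²/(2a_L) = 793.183 / 12.200 = 65.015 m before stopping.
Follower covers v·t_r = 28.1635 × 1.9 = 53.511 m while reacting, then v²/(2a_F) = 793.183 / 9.200 = 86.216 m while braking, for a total of 53.511 + 86.216 = 139.727 m.
Since a_F ≤ a_L and the follower starts braking later, the follower is never slower than the leader, so the closest approach is when both have stopped.
Minimum gap = 139.727 − 65.015 = 74.712 m.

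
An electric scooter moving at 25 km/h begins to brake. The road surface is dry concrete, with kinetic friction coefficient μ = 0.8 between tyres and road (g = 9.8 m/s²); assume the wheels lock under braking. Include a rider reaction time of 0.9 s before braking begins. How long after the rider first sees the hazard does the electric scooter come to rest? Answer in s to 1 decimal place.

25 km/h ÷ 3.6 = 6.9444 m/s.
a = μg = 0.8 × 9.8 = 7.840 m/s².
Braking time = v/a = 6.9444 / 7.840 = 0.886 s.
Total = 0.9 + 0.886 = 1.786 s.

Total time ≈ 1.8 s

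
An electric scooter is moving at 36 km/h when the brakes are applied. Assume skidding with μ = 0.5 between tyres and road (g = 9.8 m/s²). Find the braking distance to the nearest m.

36 km/h ÷ 3.6 = 10.0000 m/s.
a = μg = 0.5 × 9.8 = 4.900 m/s².
Braking distance = v²/(2a) = 10.0000² / (2 × 4.900) = 100.000 / 9.800 = 10.204 m.

Braking distance ≈ 10 m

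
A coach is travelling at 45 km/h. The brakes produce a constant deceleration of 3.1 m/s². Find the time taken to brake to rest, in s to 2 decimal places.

Braking time ≈ 4.03 s

45 km/h ÷ 3.6 = 12.5000 m/s.
Braking time = v/a = 12.5000 / 3.100 = 4.032 s.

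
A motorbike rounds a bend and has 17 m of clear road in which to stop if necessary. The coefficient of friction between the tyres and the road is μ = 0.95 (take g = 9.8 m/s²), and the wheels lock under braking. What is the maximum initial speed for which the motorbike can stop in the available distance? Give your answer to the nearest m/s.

a = μg = 0.95 × 9.8 = 9.310 m/s².
v²/(2a) = d ⇒ v = √(2 × 9.310 × 17) = √316.54 = 17.7916 m/s.

Maximum speed ≈ 18 m/s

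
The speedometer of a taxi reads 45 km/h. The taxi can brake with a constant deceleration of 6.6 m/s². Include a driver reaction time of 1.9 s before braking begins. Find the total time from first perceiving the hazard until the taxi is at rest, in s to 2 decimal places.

Total time ≈ 3.79 s

45 km/h ÷ 3.6 = 12.5000 m/s.
Braking time = v/a = 12.5000 / 6.600 = 1.894 s.
Total = 1.9 + 1.894 = 3.794 s.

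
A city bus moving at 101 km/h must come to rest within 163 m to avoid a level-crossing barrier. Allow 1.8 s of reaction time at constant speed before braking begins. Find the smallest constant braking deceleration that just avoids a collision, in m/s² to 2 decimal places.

101 km/h ÷ 3.6 = 28.0556 m/s.
Distance covered during reaction = 28.0556 × 1.8 = 50.500 m.
Distance available for braking: 163 − 50.500 = 112.500 m.
v² = 2a·d ⇒ a = v²/(2d) = 28.0556² / (2 × 112.500) = 787.117 / 225.000 = 3.4983 m/s².

Required deceleration ≈ 3.50 m/s²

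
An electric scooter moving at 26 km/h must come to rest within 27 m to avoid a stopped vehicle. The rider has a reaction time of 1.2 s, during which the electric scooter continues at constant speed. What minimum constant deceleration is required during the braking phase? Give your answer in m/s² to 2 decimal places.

Required deceleration ≈ 1.42 m/s²

26 km/h ÷ 3.6 = 7.2222 m/s.
Distance covered during reaction = 7.2222 × 1.2 = 8.667 m.
Distance available for braking: 27 − 8.667 = 18.333 m.
v² = 2a·d ⇒ a = v²/(2d) = 7.2222² / (2 × 18.333) = 52.160 / 36.666 = 1.4226 m/s².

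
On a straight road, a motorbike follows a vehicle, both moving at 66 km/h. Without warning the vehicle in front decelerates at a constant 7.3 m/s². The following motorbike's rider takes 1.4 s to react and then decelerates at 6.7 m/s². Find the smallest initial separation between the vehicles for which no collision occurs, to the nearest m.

Minimum gap ≈ 28 m

66 km/h ÷ 3.6 = 18.3333 m/s.
Leader travels v²/(2a_L) = 336.110 / 14.600 = 23.021 m before stopping.
Follower covers v·t_r = 18.3333 × 1.4 = 25.667 m while reacting, then v²/(2a_F) = 336.110 / 13.400 = 25.083 m while braking, for a total of 25.667 + 25.083 = 50.750 m.
Since a_F ≤ a_L and the follower starts braking later, the follower is never slower than the leader, so the closest approach is when both have stopped.
Minimum gap = 50.750 − 23.021 = 27.729 m.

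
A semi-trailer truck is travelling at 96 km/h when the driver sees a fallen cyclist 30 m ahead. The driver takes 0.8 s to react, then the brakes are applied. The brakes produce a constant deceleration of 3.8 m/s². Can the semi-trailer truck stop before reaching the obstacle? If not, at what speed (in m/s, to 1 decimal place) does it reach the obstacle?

No — it strikes the obstacle at 25.4 m/s

96 km/h ÷ 3.6 = 26.6667 m/s.
Reaction distance = 26.6667 × 0.8 = 21.333 m.
Braking distance needed to stop: v²/(2a) = 711.113 / 7.600 = 93.568 m, so total needed = 21.333 + 93.568 = 114.901 m > 30 m — it cannot stop.
Distance remaining when braking begins: 30 − 21.333 = 8.667 m.
v² = v₀² − 2a·d = 711.113 − 2 × 3.800 × 8.667 = 645.244 m²/s².
v = √645.244 = 25.402 m/s.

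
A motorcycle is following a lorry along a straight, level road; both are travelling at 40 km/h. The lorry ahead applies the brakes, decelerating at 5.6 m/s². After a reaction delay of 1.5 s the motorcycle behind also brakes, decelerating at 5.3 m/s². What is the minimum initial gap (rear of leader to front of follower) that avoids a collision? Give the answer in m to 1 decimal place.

40 km/h ÷ 3.6 = 11.1111 m/s.
Leader travels v²/(2a_L) = 123.457 / 11.200 = 11.023 m before stopping.
Follower covers v·t_r = 11.1111 × 1.5 = 16.667 m while reacting, then v²/(2a_F) = 123.457 / 10.600 = 11.647 m while braking, for a total of 16.667 + 11.647 = 28.314 m.
Since a_F ≤ a_L and the follower starts braking later, the follower is never slower than the leader, so the closest approach is when both have stopped.
Minimum gap = 28.314 − 11.023 = 17.291 m.

Minimum gap ≈ 17.3 m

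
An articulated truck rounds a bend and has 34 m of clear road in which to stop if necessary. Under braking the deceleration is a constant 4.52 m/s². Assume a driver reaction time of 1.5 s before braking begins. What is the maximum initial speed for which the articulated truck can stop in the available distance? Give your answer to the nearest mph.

Stopping distance: v·t_r + v²/(2a) = 34 with t_r = 1.5 s and a = 4.520 m/s².
So v² + 13.560 v − 307.36 = 0.
Positive root: v = −a·t_r + √((a·t_r)² + 2a·d) = −6.780 + √(45.968 + 307.36) = 12.0170 m/s.
12.0170 m/s ÷ 0.44704 = 26.881 mph.

Maximum speed ≈ 27 mph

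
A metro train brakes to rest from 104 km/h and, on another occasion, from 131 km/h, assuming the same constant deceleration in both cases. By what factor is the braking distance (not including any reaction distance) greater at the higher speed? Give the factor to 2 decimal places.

Braking distance d = v²/(2a), so with a fixed, d ∝ v².
Factor = (131/104)² = 1.2596² = 1.5866.

Factor ≈ 1.59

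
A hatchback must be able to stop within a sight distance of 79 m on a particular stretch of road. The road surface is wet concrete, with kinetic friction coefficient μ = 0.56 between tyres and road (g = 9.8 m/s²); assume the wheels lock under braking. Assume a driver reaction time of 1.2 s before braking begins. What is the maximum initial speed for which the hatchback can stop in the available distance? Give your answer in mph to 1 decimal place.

a = μg = 0.56 × 9.8 = 5.488 m/s².
Stopping distance: v·t_r + v²/(2a) = 79 with t_r = 1.2 s and a = 5.488 m/s².
So v² + 13.171 v − 867.10 = 0.
Positive root: v = −a·t_r + √((a·t_r)² + 2a·d) = −6.586 + √(43.375 + 867.10) = 23.5881 m/s.
23.5881 m/s ÷ 0.44704 = 52.765 mph.

Maximum speed ≈ 52.8 mph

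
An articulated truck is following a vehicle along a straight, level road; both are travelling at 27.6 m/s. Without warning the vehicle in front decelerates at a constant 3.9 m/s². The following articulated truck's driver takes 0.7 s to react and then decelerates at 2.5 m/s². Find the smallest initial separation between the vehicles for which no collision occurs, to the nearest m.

Minimum gap ≈ 74 m

Leader travels v²/(2a_L) = 761.760 / 7.800 = 97.662 m before stopping.
Follower covers v·t_r = 27.6000 × 0.7 = 19.320 m while reacting, then v²/(2a_F) = 761.760 / 5.000 = 152.352 m while braking, for a total of 19.320 + 152.352 = 171.672 m.
Since a_F ≤ a_L and the follower starts braking later, the follower is never slower than the leader, so the closest approach is when both have stopped.
Minimum gap = 171.672 − 97.662 = 74.010 m.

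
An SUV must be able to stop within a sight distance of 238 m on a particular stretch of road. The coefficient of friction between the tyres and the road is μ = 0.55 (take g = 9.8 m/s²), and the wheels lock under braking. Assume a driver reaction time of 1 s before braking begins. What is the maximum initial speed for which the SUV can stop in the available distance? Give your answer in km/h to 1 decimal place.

Maximum speed ≈ 164.0 km/h

a = μg = 0.55 × 9.8 = 5.390 m/s².
Stopping distance: v·t_r + v²/(2a) = 238 with t_r = 1 s and a = 5.390 m/s².
So v² + 10.780 v − 2565.64 = 0.
Positive root: v = −a·t_r + √((a·t_r)² + 2a·d) = −5.390 + √(29.052 + 2565.64) = 45.5481 m/s.
45.5481 m/s × 3.6 = 163.973 km/h.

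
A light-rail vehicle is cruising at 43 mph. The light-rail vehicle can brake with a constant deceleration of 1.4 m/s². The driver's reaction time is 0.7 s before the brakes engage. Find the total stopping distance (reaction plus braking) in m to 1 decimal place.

Total stopping distance ≈ 145.4 m

43 mph × 0.44704 = 19.2227 m/s.
Reaction distance = v·t_r = 19.2227 × 0.7 = 13.456 m.
Braking distance = v²/(2a) = 19.2227² / (2 × 1.400) = 369.512 / 2.800 = 131.969 m.
Total = 13.456 + 131.969 = 145.425 m.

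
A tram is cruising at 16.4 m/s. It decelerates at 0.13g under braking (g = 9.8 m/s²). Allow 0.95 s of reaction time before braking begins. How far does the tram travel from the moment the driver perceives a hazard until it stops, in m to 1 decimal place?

a = 0.13 × 9.8 = 1.274 m/s².
Reaction distance = v·t_r = 16.4000 × 0.95 = 15.580 m.
Braking distance = v²/(2a) = 16.4000² / (2 × 1.274) = 268.960 / 2.548 = 105.557 m.
Total = 15.580 + 105.557 = 121.137 m.

Total stopping distance ≈ 121.1 m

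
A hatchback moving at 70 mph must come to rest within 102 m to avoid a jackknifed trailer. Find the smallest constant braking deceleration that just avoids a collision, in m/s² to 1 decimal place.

Required deceleration ≈ 4.8 m/s²

70 mph × 0.44704 = 31.2928 m/s.
v² = 2a·d ⇒ a = v²/(2d) = 31.2928² / (2 × 102.000) = 979.239 / 204.000 = 4.8002 m/s².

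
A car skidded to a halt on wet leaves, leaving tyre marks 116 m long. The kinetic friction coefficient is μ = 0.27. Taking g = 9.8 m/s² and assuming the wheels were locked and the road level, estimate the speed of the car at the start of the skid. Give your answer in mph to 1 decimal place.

Initial speed ≈ 55.4 mph

Deceleration a = μg = 0.27 × 9.8 = 2.646 m/s².
v = √(2a·d) = √(2 × 2.646 × 116) = √613.872 = 24.7764 m/s.
= 24.7764 ÷ 0.44704 = 55.423 mph.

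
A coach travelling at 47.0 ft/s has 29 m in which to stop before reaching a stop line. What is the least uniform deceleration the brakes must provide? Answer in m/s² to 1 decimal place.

Required deceleration ≈ 3.5 m/s²

47 ft/s × 0.3048 = 14.3256 m/s.
v² = 2a·d ⇒ a = v²/(2d) = 14.3256² / (2 × 29.000) = 205.223 / 58.000 = 3.5383 m/s².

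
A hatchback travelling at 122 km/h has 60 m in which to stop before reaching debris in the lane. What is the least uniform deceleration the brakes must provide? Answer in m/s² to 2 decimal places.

Required deceleration ≈ 9.57 m/s²

122 km/h ÷ 3.6 = 33.8889 m/s.
v² = 2a·d ⇒ a = v²/(2d) = 33.8889² / (2 × 60.000) = 1148.458 / 120.000 = 9.5705 m/s².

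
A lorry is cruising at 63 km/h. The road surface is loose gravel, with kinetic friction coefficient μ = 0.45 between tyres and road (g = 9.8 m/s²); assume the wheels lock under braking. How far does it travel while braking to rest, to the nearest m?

Braking distance ≈ 35 m

63 km/h ÷ 3.6 = 17.5000 m/s.
a = μg = 0.45 × 9.8 = 4.410 m/s².
Braking distance = v²/(2a) = 17.5000² / (2 × 4.410) = 306.250 / 8.820 = 34.722 m.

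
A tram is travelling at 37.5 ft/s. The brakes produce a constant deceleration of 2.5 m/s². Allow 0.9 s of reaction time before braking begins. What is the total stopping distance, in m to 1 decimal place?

Total stopping distance ≈ 36.4 m

37.5 ft/s × 0.3048 = 11.4300 m/s.
Reaction distance = v·t_r = 11.4300 × 0.9 = 10.287 m.
Braking distance = v²/(2a) = 11.4300² / (2 × 2.500) = 130.645 / 5.000 = 26.129 m.
Total = 10.287 + 26.129 = 36.416 m.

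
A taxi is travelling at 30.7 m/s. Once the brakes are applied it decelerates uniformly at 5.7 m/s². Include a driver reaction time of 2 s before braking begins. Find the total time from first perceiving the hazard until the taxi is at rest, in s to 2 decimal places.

Total time ≈ 7.39 s

Braking time = v/a = 30.7000 / 5.700 = 5.386 s.
Total = 2 + 5.386 = 7.386 s.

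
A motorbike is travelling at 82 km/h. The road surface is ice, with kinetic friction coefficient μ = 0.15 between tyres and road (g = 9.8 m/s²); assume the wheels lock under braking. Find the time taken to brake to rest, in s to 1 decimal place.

82 km/h ÷ 3.6 = 22.7778 m/s.
a = μg = 0.15 × 9.8 = 1.470 m/s².
Braking time = v/a = 22.7778 / 1.470 = 15.495 s.

Braking time ≈ 15.5 s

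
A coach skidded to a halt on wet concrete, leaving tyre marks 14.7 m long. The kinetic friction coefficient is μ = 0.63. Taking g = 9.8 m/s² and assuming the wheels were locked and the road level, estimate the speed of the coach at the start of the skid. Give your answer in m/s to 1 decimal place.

Deceleration a = μg = 0.63 × 9.8 = 6.174 m/s².
v = √(2a·d) = √(2 × 6.174 × 14.7) = √181.516 = 13.4728 m/s.

Initial speed ≈ 13.5 m/s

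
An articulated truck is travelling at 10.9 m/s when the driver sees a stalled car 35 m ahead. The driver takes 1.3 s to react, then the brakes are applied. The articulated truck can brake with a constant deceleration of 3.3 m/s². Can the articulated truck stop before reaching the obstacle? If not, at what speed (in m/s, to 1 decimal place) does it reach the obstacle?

Yes — it stops about 2.8 m short of the obstacle, so it never reaches it

Reaction distance = 10.9000 × 1.3 = 14.170 m.
Braking distance = v²/(2a) = 118.810 / 6.600 = 18.002 m.
Total stopping distance = 14.170 + 18.002 = 32.172 m, vs 35 m available — it stops with 35 − 32.172 = 2.828 m to spare.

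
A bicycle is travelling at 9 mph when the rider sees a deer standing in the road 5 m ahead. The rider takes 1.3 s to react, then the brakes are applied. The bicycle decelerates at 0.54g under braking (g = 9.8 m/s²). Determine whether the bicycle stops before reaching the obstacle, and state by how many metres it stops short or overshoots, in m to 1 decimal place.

No — it overshoots by 1.8 m

9 mph × 0.44704 = 4.0234 m/s.
a = 0.54 × 9.8 = 5.292 m/s².
Reaction distance = 4.0234 × 1.3 = 5.230 m.
Braking distance = v²/(2a) = 16.188 / 10.584 = 1.529 m.
Total stopping distance = 5.230 + 1.529 = 6.759 m, vs 5 m available — it cannot stop in time and overshoots by 6.759 − 5 = 1.759 m.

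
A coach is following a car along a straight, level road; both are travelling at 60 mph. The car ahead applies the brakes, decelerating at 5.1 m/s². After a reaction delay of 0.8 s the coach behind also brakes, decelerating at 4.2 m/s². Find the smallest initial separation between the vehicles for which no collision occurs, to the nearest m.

Minimum gap ≈ 37 m

60 mph × 0.44704 = 26.8224 m/s.
Leader travels v²/(2a_L) = 719.441 / 10.200 = 70.533 m before stopping.
Follower covers v·t_r = 26.8224 × 0.8 = 21.458 m while reacting, then v²/(2a_F) = 719.441 / 8.400 = 85.648 m while braking, for a total of 21.458 + 85.648 = 107.106 m.
Since a_F ≤ a_L and the follower starts braking later, the follower is never slower than the leader, so the closest approach is when both have stopped.
Minimum gap = 107.106 − 70.533 = 36.573 m.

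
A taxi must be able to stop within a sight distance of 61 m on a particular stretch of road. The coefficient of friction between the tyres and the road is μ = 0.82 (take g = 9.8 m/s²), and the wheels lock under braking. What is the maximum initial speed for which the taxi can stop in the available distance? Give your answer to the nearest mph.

a = μg = 0.82 × 9.8 = 8.036 m/s².
v²/(2a) = d ⇒ v = √(2 × 8.036 × 61) = √980.39 = 31.3112 m/s.
31.3112 m/s ÷ 0.44704 = 70.041 mph.

Maximum speed ≈ 70 mph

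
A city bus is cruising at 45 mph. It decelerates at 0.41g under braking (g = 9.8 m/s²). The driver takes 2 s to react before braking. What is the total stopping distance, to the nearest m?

45 mph × 0.44704 = 20.1168 m/s.
a = 0.41 × 9.8 = 4.018 m/s².
Reaction distance = v·t_r = 20.1168 × 2 = 40.234 m.
Braking distance = v²/(2a) = 20.1168² / (2 × 4.018) = 404.686 / 8.036 = 50.359 m.
Total = 40.234 + 50.359 = 90.593 m.

Total stopping distance ≈ 91 m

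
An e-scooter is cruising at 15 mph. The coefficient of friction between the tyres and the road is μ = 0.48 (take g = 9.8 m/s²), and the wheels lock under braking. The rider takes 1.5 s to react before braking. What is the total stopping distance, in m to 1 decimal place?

Total stopping distance ≈ 14.8 m

15 mph × 0.44704 = 6.7056 m/s.
a = μg = 0.48 × 9.8 = 4.704 m/s².
Reaction distance = v·t_r = 6.7056 × 1.5 = 10.058 m.
Braking distance = v²/(2a) = 6.7056² / (2 × 4.704) = 44.965 / 9.408 = 4.779 m.
Total = 10.058 + 4.779 = 14.837 m.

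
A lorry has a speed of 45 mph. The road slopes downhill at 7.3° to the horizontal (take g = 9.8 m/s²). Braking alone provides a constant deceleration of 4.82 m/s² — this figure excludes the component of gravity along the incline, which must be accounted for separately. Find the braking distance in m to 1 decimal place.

45 mph × 0.44704 = 20.1168 m/s.
Gravity along the downhill slope reduces the braking deceleration: a_eff = 4.820 − 9.8·sin 7.3° = 4.820 − 1.245 = 3.575 m/s².
Braking distance = v²/(2a) = 20.1168² / (2 × 3.575) = 404.686 / 7.150 = 56.599 m.

Braking distance ≈ 56.6 m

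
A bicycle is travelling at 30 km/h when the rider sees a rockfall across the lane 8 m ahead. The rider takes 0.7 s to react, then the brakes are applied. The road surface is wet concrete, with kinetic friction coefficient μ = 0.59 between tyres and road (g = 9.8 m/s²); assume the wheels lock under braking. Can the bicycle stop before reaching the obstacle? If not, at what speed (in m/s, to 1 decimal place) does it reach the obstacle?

30 km/h ÷ 3.6 = 8.3333 m/s.
a = μg = 0.59 × 9.8 = 5.782 m/s².
Reaction distance = 8.3333 × 0.7 = 5.833 m.
Braking distance needed to stop: v²/(2a) = 69.444 / 11.564 = 6.005 m, so total needed = 5.833 + 6.005 = 11.838 m > 8 m — it cannot stop.
Distance remaining when braking begins: 8 − 5.833 = 2.167 m.
v² = v₀² − 2a·d = 69.444 − 2 × 5.782 × 2.167 = 44.385 m²/s².
v = √44.385 = 6.662 m/s.

No — it strikes the obstacle at 6.7 m/s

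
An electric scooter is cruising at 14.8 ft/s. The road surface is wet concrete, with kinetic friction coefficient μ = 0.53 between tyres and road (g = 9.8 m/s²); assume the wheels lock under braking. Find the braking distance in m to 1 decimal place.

14.8 ft/s × 0.3048 = 4.5110 m/s.
a = μg = 0.53 × 9.8 = 5.194 m/s².
Braking distance = v²/(2a) = 4.5110² / (2 × 5.194) = 20.349 / 10.388 = 1.959 m.

Braking distance ≈ 2.0 m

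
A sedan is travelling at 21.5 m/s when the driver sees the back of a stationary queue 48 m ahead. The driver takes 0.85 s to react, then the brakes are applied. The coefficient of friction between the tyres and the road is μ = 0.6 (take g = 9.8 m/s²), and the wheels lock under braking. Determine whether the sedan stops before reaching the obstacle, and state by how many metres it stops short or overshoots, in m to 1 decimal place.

a = μg = 0.6 × 9.8 = 5.880 m/s².
Reaction distance = 21.5000 × 0.85 = 18.275 m.
Braking distance = v²/(2a) = 462.250 / 11.760 = 39.307 m.
Total stopping distance = 18.275 + 39.307 = 57.582 m, vs 48 m available — it cannot stop in time and overshoots by 57.582 − 48 = 9.582 m.

No — it overshoots by 9.6 m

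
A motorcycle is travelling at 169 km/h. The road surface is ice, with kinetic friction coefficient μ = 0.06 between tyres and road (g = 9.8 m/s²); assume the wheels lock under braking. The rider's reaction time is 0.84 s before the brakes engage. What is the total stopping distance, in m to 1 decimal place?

Total stopping distance ≈ 1913.4 m

169 km/h ÷ 3.6 = 46.9444 m/s.
a = μg = 0.06 × 9.8 = 0.588 m/s².
Reaction distance = v·t_r = 46.9444 × 0.84 = 39.433 m.
Braking distance = v²/(2a) = 46.9444² / (2 × 0.588) = 2203.777 / 1.176 = 1873.960 m.
Total = 39.433 + 1873.960 = 1913.393 m.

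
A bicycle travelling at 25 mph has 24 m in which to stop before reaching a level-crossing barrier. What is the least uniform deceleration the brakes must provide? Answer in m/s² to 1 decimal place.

Required deceleration ≈ 2.6 m/s²

25 mph × 0.44704 = 11.1760 m/s.
v² = 2a·d ⇒ a = v²/(2d) = 11.1760² / (2 × 24.000) = 124.903 / 48.000 = 2.6021 m/s².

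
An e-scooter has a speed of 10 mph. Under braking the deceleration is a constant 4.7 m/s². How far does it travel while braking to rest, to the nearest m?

10 mph × 0.44704 = 4.4704 m/s.
Braking distance = v²/(2a) = 4.4704² / (2 × 4.700) = 19.984 / 9.400 = 2.126 m.

Braking distance ≈ 2 m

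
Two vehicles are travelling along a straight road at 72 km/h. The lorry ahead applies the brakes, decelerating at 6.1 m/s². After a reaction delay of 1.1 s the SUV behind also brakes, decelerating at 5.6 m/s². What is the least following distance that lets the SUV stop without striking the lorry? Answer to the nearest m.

72 km/h ÷ 3.6 = 20.0000 m/s.
Leader travels v²/(2a_L) = 400.000 / 12.200 = 32.787 m before stopping.
Follower covers v·t_r = 20.0000 × 1.1 = 22.000 m while reacting, then v²/(2a_F) = 400.000 / 11.200 = 35.714 m while braking, for a total of 22.000 + 35.714 = 57.714 m.
Since a_F ≤ a_L and the follower starts braking later, the follower is never slower than the leader, so the closest approach is when both have stopped.
Minimum gap = 57.714 − 32.787 = 24.927 m.

Minimum gap ≈ 25 m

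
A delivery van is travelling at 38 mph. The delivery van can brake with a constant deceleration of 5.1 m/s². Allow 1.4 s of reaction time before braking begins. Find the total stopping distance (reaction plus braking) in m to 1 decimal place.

38 mph × 0.44704 = 16.9875 m/s.
Reaction distance = v·t_r = 16.9875 × 1.4 = 23.782 m.
Braking distance = v²/(2a) = 16.9875² / (2 × 5.100) = 288.575 / 10.200 = 28.292 m.
Total = 23.782 + 28.292 = 52.074 m.

Total stopping distance ≈ 52.1 m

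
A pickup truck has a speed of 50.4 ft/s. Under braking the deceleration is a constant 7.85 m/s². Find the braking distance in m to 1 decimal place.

Braking distance ≈ 15.0 m

50.4 ft/s × 0.3048 = 15.3619 m/s.
Braking distance = v²/(2a) = 15.3619² / (2 × 7.850) = 235.988 / 15.700 = 15.031 m.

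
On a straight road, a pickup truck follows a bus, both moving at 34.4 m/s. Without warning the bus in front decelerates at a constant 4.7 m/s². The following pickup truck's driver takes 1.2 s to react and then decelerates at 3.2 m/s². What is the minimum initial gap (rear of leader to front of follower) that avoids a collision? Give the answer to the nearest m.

Minimum gap ≈ 100 m

Leader travels v²/(2a_L) = 1183.360 / 9.400 = 125.889 m before stopping.
Follower covers v·t_r = 34.4000 × 1.2 = 41.280 m while reacting, then v²/(2a_F) = 1183.360 / 6.400 = 184.900 m while braking, for a total of 41.280 + 184.900 = 226.180 m.
Since a_F ≤ a_L and the follower starts braking later, the follower is never slower than the leader, so the closest approach is when both have stopped.
Minimum gap = 226.180 − 125.889 = 100.291 m.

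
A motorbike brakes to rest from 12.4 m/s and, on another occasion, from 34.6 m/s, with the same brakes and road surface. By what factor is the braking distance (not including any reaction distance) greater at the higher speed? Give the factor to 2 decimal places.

Factor ≈ 7.79

Braking distance d = v²/(2a), so with a fixed, d ∝ v².
Factor = (34.6/12.4)² = 2.7903² = 7.7858.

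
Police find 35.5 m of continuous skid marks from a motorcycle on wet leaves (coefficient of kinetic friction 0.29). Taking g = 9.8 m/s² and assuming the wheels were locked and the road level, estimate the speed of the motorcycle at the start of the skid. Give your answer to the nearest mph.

Deceleration a = μg = 0.29 × 9.8 = 2.842 m/s².
v = √(2a·d) = √(2 × 2.842 × 35.5) = √201.782 = 14.2050 m/s.
= 14.2050 ÷ 0.44704 = 31.776 mph.

Initial speed ≈ 32 mph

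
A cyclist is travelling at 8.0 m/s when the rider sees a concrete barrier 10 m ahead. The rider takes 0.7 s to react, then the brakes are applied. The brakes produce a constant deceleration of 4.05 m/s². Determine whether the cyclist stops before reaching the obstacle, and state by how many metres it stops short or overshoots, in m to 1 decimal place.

Reaction distance = 8.0000 × 0.7 = 5.600 m.
Braking distance = v²/(2a) = 64.000 / 8.100 = 7.901 m.
Total stopping distance = 5.600 + 7.901 = 13.501 m, vs 10 m available — it cannot stop in time and overshoots by 13.501 − 10 = 3.501 m.

No — it overshoots by 3.5 m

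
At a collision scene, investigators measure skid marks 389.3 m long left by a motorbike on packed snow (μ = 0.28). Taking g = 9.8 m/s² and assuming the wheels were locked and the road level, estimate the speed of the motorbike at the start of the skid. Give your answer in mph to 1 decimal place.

Deceleration a = μg = 0.28 × 9.8 = 2.744 m/s².
v = √(2a·d) = √(2 × 2.744 × 389.3) = √2136.478 = 46.2221 m/s.
= 46.2221 ÷ 0.44704 = 103.396 mph.

Initial speed ≈ 103.4 mph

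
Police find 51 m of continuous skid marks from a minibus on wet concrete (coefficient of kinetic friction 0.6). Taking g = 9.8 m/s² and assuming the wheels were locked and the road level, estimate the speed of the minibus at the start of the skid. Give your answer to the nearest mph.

Initial speed ≈ 55 mph

Deceleration a = μg = 0.6 × 9.8 = 5.880 m/s².
v = √(2a·d) = √(2 × 5.880 × 51) = √599.760 = 24.4900 m/s.
= 24.4900 ÷ 0.44704 = 54.783 mph.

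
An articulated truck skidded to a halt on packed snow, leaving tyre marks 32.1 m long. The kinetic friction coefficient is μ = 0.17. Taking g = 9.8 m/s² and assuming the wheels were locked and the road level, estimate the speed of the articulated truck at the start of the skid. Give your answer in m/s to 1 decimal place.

Deceleration a = μg = 0.17 × 9.8 = 1.666 m/s².
v = √(2a·d) = √(2 × 1.666 × 32.1) = √106.957 = 10.3420 m/s.

Initial speed ≈ 10.3 m/s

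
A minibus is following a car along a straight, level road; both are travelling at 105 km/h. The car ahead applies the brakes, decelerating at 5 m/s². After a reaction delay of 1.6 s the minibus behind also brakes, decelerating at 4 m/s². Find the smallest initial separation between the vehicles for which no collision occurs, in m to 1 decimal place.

Minimum gap ≈ 67.9 m

105 km/h ÷ 3.6 = 29.1667 m/s.
Leader travels v²/(2a_L) = 850.696 / 10.000 = 85.070 m before stopping.
Follower covers v·t_r = 29.1667 × 1.6 = 46.667 m while reacting, then v²/(2a_F) = 850.696 / 8.000 = 106.337 m while braking, for a total of 46.667 + 106.337 = 153.004 m.
Since a_F ≤ a_L and the follower starts braking later, the follower is never slower than the leader, so the closest approach is when both have stopped.
Minimum gap = 153.004 − 85.070 = 67.934 m.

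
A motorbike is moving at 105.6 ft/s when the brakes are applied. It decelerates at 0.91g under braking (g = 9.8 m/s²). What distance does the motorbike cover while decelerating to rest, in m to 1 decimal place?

Braking distance ≈ 58.1 m

105.6 ft/s × 0.3048 = 32.1869 m/s.
a = 0.91 × 9.8 = 8.918 m/s².
Braking distance = v²/(2a) = 32.1869² / (2 × 8.918) = 1035.997 / 17.836 = 58.085 m.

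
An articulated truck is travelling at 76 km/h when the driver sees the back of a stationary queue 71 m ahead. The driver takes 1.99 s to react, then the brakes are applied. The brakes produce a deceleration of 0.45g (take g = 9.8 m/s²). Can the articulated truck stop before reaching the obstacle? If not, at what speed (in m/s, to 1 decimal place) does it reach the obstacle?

No — it strikes the obstacle at 13.8 m/s

76 km/h ÷ 3.6 = 21.1111 m/s.
a = 0.45 × 9.8 = 4.410 m/s².
Reaction distance = 21.1111 × 1.99 = 42.011 m.
Braking distance needed to stop: v²/(2a) = 445.679 / 8.820 = 50.530 m, so total needed = 42.011 + 50.530 = 92.541 m > 71 m — it cannot stop.
Distance remaining when braking begins: 71 − 42.011 = 28.989 m.
v² = v₀² − 2a·d = 445.679 − 2 × 4.410 × 28.989 = 189.996 m²/s².
v = √189.996 = 13.784 m/s.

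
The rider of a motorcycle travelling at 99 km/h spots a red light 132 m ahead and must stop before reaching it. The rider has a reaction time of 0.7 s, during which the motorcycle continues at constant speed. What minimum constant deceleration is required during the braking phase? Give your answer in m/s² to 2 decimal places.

99 km/h ÷ 3.6 = 27.5000 m/s.
Distance covered during reaction = 27.5000 × 0.7 = 19.250 m.
Distance available for braking: 132 − 19.250 = 112.750 m.
v² = 2a·d ⇒ a = v²/(2d) = 27.5000² / (2 × 112.750) = 756.250 / 225.500 = 3.3537 m/s².

Required deceleration ≈ 3.35 m/s²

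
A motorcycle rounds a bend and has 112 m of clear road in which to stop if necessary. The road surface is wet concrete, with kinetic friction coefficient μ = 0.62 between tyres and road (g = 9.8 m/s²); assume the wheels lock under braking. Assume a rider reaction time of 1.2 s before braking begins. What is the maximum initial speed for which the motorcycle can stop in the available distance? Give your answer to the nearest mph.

Maximum speed ≈ 68 mph

a = μg = 0.62 × 9.8 = 6.076 m/s².
Stopping distance: v·t_r + v²/(2a) = 112 with t_r = 1.2 s and a = 6.076 m/s².
So v² + 14.582 v − 1361.02 = 0.
Positive root: v = −a·t_r + √((a·t_r)² + 2a·d) = −7.291 + √(53.159 + 1361.02) = 30.3146 m/s.
30.3146 m/s ÷ 0.44704 = 67.812 mph.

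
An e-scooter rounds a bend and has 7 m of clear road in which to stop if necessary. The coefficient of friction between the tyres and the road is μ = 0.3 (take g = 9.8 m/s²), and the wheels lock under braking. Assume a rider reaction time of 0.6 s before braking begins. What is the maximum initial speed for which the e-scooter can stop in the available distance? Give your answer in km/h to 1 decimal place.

a = μg = 0.3 × 9.8 = 2.940 m/s².
Stopping distance: v·t_r + v²/(2a) = 7 with t_r = 0.6 s and a = 2.940 m/s².
So v² + 3.528 v − 41.16 = 0.
Positive root: v = −a·t_r + √((a·t_r)² + 2a·d) = −1.764 + √(3.112 + 41.16) = 4.8897 m/s.
4.8897 m/s × 3.6 = 17.603 km/h.

Maximum speed ≈ 17.6 km/h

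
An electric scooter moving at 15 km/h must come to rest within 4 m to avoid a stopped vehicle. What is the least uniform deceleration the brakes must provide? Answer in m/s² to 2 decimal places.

15 km/h ÷ 3.6 = 4.1667 m/s.
v² = 2a·d ⇒ a = v²/(2d) = 4.1667² / (2 × 4.000) = 17.361 / 8.000 = 2.1701 m/s².

Required deceleration ≈ 2.17 m/s²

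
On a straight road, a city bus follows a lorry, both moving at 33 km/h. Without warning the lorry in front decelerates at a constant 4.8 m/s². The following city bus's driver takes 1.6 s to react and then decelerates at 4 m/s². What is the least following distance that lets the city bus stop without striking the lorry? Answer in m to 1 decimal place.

Minimum gap ≈ 16.4 m

33 km/h ÷ 3.6 = 9.1667 m/s.
Leader travels v²/(2a_L) = 84.028 / 9.600 = 8.753 m before stopping.
Follower covers v·t_r = 9.1667 × 1.6 = 14.667 m while reacting, then v²/(2a_F) = 84.028 / 8.000 = 10.504 m while braking, for a total of 14.667 + 10.504 = 25.171 m.
Since a_F ≤ a_L and the follower starts braking later, the follower is never slower than the leader, so the closest approach is when both have stopped.
Minimum gap = 25.171 − 8.753 = 16.418 m.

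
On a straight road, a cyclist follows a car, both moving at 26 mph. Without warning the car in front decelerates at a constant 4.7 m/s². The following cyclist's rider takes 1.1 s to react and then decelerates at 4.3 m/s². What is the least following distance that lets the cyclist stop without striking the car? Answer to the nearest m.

Minimum gap ≈ 14 m

26 mph × 0.44704 = 11.6230 m/s.
Leader travels v²/(2a_L) = 135.094 / 9.400 = 14.372 m before stopping.
Follower covers v·t_r = 11.6230 × 1.1 = 12.785 m while reacting, then v²/(2a_F) = 135.094 / 8.600 = 15.709 m while braking, for a total of 12.785 + 15.709 = 28.494 m.
Since a_F ≤ a_L and the follower starts braking later, the follower is never slower than the leader, so the closest approach is when both have stopped.
Minimum gap = 28.494 − 14.372 = 14.122 m.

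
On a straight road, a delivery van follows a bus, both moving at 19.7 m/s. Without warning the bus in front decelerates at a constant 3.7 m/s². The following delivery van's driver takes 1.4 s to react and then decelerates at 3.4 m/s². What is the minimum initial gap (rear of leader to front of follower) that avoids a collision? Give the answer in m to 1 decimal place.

Minimum gap ≈ 32.2 m

Leader travels v²/(2a_L) = 388.090 / 7.400 = 52.445 m before stopping.
Follower covers v·t_r = 19.7000 × 1.4 = 27.580 m while reacting, then v²/(2a_F) = 388.090 / 6.800 = 57.072 m while braking, for a total of 27.580 + 57.072 = 84.652 m.
Since a_F ≤ a_L and the follower starts braking later, the follower is never slower than the leader, so the closest approach is when both have stopped.
Minimum gap = 84.652 − 52.445 = 32.207 m.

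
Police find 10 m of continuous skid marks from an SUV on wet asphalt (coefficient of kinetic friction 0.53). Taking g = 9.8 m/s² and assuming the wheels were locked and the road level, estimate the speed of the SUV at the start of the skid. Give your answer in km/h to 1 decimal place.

Initial speed ≈ 36.7 km/h

Deceleration a = μg = 0.53 × 9.8 = 5.194 m/s².
v = √(2a·d) = √(2 × 5.194 × 10) = √103.880 = 10.1922 m/s.
= 10.1922 × 3.6 = 36.692 km/h.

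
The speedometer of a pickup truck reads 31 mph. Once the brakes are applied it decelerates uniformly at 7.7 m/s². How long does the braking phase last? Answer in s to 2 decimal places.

31 mph × 0.44704 = 13.8582 m/s.
Braking time = v/a = 13.8582 / 7.700 = 1.800 s.

Braking time ≈ 1.80 s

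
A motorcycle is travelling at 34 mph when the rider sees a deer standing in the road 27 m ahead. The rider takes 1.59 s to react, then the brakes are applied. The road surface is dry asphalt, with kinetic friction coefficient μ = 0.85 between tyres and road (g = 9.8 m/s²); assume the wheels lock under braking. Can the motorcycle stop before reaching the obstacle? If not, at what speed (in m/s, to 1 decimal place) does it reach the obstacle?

No — it strikes the obstacle at 13.6 m/s

34 mph × 0.44704 = 15.1994 m/s.
a = μg = 0.85 × 9.8 = 8.330 m/s².
Reaction distance = 15.1994 × 1.59 = 24.167 m.
Braking distance needed to stop: v²/(2a) = 231.022 / 16.660 = 13.867 m, so total needed = 24.167 + 13.867 = 38.034 m > 27 m — it cannot stop.
Distance remaining when braking begins: 27 − 24.167 = 2.833 m.
v² = v₀² − 2a·d = 231.022 − 2 × 8.330 × 2.833 = 183.824 m²/s².
v = √183.824 = 13.558 m/s.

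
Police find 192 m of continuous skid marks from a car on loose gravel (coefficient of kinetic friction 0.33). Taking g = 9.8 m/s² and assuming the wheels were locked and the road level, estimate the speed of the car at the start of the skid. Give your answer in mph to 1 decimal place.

Initial speed ≈ 78.8 mph

Deceleration a = μg = 0.33 × 9.8 = 3.234 m/s².
v = √(2a·d) = √(2 × 3.234 × 192) = √1241.856 = 35.2400 m/s.
= 35.2400 ÷ 0.44704 = 78.830 mph.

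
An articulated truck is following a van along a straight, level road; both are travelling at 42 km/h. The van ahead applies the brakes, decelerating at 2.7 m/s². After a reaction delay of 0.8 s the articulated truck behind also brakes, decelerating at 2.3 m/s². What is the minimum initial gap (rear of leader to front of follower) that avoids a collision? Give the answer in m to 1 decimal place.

42 km/h ÷ 3.6 = 11.6667 m/s.
Leader travels v²/(2a_L) = 136.112 / 5.400 = 25.206 m before stopping.
Follower covers v·t_r = 11.6667 × 0.8 = 9.333 m while reacting, then v²/(2a_F) = 136.112 / 4.600 = 29.590 m while braking, for a total of 9.333 + 29.590 = 38.923 m.
Since a_F ≤ a_L and the follower starts braking later, the follower is never slower than the leader, so the closest approach is when both have stopped.
Minimum gap = 38.923 − 25.206 = 13.717 m.

Minimum gap ≈ 13.7 m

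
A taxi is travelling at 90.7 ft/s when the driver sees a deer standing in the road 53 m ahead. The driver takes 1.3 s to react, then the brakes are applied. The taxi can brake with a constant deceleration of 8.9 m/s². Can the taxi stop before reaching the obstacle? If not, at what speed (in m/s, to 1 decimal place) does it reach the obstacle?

No — it strikes the obstacle at 21.5 m/s

90.7 ft/s × 0.3048 = 27.6454 m/s.
Reaction distance = 27.6454 × 1.3 = 35.939 m.
Braking distance needed to stop: v²/(2a) = 764.268 / 17.800 = 42.936 m, so total needed = 35.939 + 42.936 = 78.875 m > 53 m — it cannot stop.
Distance remaining when braking begins: 53 − 35.939 = 17.061 m.
v² = v₀² − 2a·d = 764.268 − 2 × 8.900 × 17.061 = 460.582 m²/s².
v = √460.582 = 21.461 m/s.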